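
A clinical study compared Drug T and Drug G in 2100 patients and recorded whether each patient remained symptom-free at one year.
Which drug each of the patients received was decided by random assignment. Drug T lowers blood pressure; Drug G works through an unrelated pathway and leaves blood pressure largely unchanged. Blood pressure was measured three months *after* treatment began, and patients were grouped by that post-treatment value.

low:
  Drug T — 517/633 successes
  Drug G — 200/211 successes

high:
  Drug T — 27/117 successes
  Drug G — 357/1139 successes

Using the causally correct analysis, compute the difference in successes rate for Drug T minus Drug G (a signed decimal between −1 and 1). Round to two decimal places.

Within every blood pressure level Drug G has the higher rate, yet pooled Drug T does — Simpson's reversal.
Blood pressure here is a post-treatment variable shaped by the drug; conditioning on it would introduce bias rather than remove it. The overall comparison is the causal one.
The causal difference is the pooled difference: 0.725 − 0.413 = +0.313.

+0.31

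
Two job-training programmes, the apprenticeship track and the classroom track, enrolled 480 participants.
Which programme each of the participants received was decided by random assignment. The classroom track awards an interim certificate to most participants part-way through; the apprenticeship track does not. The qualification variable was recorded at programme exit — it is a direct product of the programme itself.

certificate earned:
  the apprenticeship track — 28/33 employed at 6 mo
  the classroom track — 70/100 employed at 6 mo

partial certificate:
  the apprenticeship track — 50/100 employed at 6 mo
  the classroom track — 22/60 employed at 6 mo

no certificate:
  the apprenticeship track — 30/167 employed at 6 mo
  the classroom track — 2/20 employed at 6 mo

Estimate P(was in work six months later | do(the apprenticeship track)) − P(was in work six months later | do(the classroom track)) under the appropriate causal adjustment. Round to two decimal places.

-0.16

Because the programme influences qualification attained during the programme, qualification attained during the programme is a post-treatment mediator, not a confounder. Stratifying on it would bias the estimate; the causal effect is the crude pooled difference.
The causal difference is the pooled difference: 0.360 − 0.522 = -0.162.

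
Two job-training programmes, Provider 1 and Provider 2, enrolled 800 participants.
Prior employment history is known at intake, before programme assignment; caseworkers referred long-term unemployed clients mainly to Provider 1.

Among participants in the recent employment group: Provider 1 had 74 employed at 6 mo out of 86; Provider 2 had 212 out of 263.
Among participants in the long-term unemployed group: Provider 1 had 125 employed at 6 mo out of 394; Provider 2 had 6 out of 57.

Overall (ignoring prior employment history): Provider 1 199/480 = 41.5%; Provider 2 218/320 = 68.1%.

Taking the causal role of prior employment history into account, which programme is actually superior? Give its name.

Since prior employment history is a pre-existing factor (not a product of the programme) and it affects the outcome on its own, it is a confounder. The stratified rates, not the pooled rate, identify the causal effect.
Within each level — recent employment: 86.0% vs 80.6%; long-term unemployed: 31.7% vs 10.5% — Provider 1 is higher every time.

Provider 1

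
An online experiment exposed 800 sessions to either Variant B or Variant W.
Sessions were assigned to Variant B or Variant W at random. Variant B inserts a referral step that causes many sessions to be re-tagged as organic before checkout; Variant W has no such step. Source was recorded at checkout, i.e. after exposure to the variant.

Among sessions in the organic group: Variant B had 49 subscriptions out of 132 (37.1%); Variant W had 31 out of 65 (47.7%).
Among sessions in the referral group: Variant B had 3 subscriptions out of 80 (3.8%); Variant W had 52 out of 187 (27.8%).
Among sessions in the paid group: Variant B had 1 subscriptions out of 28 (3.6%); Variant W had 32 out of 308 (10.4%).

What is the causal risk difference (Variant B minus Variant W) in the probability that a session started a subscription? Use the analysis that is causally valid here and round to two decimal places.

Traffic source lies on the pathway variant → traffic source → outcome, so adjusting for it blocks the indirect effect. For the total causal effect of variant, use the unadjusted pooled rates.
The causal difference is the pooled difference: 0.221 − 0.205 = +0.015.

+0.02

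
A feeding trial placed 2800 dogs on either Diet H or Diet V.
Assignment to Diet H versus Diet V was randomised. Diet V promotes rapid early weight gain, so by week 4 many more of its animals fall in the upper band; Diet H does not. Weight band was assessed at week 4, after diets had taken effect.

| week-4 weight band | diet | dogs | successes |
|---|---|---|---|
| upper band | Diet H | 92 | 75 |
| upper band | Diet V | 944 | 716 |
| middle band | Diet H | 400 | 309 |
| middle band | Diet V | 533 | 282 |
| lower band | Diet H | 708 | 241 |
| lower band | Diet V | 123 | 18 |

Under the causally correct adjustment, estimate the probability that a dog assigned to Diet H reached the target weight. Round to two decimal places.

0.52

Week-4 weight band here is a post-treatment variable shaped by the diet; conditioning on it would introduce bias rather than remove it. The overall comparison is the causal one.
So P(outcome | do(Diet H)) is just the pooled rate for Diet H: 625/1200 = 0.521.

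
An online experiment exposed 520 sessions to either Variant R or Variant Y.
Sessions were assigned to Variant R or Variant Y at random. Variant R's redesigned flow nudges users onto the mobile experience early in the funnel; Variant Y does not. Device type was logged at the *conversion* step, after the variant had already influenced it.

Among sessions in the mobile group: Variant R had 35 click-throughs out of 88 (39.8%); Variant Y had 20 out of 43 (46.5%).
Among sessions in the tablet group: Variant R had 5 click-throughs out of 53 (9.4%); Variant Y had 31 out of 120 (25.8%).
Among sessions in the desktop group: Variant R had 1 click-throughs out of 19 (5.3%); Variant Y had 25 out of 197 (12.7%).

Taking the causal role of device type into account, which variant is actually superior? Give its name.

The distribution of device type is itself part of what the variant does — it is an intermediate outcome. Holding it fixed would remove that part of the effect; the total effect is the pooled difference.
Pooled: Variant R 25.6% vs Variant Y 21.1%; Variant R is higher overall.

Variant R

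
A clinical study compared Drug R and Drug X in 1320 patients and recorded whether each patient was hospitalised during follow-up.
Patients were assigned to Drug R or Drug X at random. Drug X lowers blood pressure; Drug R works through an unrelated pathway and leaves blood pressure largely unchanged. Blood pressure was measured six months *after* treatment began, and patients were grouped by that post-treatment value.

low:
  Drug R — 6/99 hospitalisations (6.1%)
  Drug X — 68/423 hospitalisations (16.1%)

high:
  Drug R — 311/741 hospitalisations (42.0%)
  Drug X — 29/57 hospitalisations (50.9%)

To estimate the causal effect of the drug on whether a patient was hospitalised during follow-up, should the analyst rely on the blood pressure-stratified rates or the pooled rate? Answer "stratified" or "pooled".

Blood pressure lies on the pathway drug → blood pressure → outcome, so adjusting for it blocks the indirect effect. For the total causal effect of drug, use the unadjusted pooled rates.
Pooled: Drug R 37.7% vs Drug X 20.2%; Drug X is lower overall.

pooled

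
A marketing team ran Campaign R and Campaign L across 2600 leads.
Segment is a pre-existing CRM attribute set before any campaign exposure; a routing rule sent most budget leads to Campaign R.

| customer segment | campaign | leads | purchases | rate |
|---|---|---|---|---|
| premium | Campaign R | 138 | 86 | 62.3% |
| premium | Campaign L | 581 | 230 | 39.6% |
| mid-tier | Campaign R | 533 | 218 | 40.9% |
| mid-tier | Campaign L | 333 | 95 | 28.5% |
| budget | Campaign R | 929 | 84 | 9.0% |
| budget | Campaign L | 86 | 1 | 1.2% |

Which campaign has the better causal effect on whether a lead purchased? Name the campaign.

The customer segment-specific comparison favours Campaign R throughout, but the pooled figures favour Campaign L. The question is whether to condition on customer segment.
Customer segment satisfies the back-door criterion: it is not a descendant of the campaign, and it blocks the spurious path from campaign to outcome. Adjusting for it (i.e., using the within-customer segment rates) gives the causal effect.
Within each level — premium: 62.3% vs 39.6%; mid-tier: 40.9% vs 28.5%; budget: 9.0% vs 1.2% — Campaign R is higher every time.

Campaign R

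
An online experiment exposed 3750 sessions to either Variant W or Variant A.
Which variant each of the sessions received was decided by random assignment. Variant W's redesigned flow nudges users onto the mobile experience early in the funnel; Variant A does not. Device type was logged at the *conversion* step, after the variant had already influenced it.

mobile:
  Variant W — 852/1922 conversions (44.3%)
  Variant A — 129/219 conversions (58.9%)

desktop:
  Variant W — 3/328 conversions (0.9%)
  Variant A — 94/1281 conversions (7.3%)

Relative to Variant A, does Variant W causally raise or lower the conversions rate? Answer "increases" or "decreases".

Device type is downstream of the variant. One should not condition on a consequence of treatment, so the overall rates are the right comparison.
Pooled: Variant W 38.0% vs Variant A 14.9%; Variant W is higher overall.

increases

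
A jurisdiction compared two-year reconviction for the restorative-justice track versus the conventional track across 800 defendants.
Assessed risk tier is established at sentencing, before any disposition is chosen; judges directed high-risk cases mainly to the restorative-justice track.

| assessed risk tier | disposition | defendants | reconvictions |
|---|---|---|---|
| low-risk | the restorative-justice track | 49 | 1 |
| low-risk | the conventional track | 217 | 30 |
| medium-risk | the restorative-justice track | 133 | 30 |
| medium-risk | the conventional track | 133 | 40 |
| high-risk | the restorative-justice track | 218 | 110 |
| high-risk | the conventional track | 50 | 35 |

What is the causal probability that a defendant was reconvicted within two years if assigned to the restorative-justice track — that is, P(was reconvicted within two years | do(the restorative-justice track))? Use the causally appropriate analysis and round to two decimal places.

0.25

Assessed risk tier satisfies the back-door criterion: it is not a descendant of the disposition, and it blocks the spurious path from disposition to outcome. Adjusting for it (i.e., using the within-assessed risk tier rates) gives the causal effect.
Standardising the restorative-justice track to the population assessed risk tier mix: 0.333·1/49 + 0.333·30/133 + 0.335·110/218 = 0.251.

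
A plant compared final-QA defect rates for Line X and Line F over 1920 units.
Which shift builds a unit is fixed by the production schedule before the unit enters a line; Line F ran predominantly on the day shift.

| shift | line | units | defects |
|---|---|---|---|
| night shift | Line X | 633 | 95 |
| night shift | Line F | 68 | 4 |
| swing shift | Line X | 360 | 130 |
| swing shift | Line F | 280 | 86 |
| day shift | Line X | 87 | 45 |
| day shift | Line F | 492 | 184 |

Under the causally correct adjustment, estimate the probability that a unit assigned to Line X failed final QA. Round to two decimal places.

0.33

The shift-specific comparison favours Line F throughout, but the pooled figures favour Line X. The question is whether to condition on shift.
Nothing the line does changes shift; the imbalance is an allocation artefact. With shift also predicting the outcome, the pooled figure is confounded, and the within-stratum comparison is the causal one.
Standardising Line X to the population shift mix: 0.365·95/633 + 0.333·130/360 + 0.302·45/87 = 0.331.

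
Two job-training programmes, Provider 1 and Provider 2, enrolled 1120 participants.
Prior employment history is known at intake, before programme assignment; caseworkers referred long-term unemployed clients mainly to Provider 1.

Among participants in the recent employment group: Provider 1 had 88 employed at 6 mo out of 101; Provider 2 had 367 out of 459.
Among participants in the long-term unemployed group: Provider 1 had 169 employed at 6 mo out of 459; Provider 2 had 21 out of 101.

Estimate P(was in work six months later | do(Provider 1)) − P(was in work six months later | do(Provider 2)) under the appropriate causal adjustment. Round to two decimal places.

Nothing the programme does changes prior employment history; the imbalance is an allocation artefact. With prior employment history also predicting the outcome, the pooled figure is confounded, and the within-stratum comparison is the causal one.
Adjusting over the population distribution of prior employment history: 0.500·(0.871−0.800) + 0.500·(0.368−0.208) = +0.116.

+0.12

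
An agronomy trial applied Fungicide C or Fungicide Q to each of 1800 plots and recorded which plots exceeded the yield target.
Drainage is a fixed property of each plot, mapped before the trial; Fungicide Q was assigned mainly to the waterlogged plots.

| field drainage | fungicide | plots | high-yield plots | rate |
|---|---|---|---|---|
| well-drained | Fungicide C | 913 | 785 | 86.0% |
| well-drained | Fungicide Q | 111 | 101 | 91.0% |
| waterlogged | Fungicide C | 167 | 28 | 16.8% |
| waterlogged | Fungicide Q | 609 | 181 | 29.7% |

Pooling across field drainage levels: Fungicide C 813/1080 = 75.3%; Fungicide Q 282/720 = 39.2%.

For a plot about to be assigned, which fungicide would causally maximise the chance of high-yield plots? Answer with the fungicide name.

Fungicide Q

Field drainage differs across fungicides for reasons unrelated to any effect of the fungicide itself, and it separately predicts the outcome — a classic confounder. We must compare within field drainage levels.
Within each level — well-drained: 86.0% vs 91.0%; waterlogged: 16.8% vs 29.7% — Fungicide Q is higher every time.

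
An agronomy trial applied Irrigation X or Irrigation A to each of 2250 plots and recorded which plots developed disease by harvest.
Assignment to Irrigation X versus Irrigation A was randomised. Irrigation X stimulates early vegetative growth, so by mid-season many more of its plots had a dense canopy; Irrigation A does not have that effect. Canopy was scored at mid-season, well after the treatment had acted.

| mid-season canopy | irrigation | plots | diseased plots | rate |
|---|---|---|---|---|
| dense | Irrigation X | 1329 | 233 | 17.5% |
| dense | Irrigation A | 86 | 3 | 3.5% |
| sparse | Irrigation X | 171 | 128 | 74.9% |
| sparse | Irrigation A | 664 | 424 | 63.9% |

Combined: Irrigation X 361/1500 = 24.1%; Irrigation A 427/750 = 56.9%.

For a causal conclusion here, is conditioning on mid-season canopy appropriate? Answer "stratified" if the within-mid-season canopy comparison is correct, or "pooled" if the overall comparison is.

Within every mid-season canopy level Irrigation A has the lower rate, yet pooled Irrigation X does — Simpson's reversal.
Mid-season canopy is recorded after the irrigation and is itself shifted by it — it sits on the causal path from irrigation to outcome. Conditioning on a mediator would strip out part of the effect we want; the pooled comparison gives the total causal effect.
Pooled: Irrigation X 24.1% vs Irrigation A 56.9%; Irrigation X is lower overall.

pooled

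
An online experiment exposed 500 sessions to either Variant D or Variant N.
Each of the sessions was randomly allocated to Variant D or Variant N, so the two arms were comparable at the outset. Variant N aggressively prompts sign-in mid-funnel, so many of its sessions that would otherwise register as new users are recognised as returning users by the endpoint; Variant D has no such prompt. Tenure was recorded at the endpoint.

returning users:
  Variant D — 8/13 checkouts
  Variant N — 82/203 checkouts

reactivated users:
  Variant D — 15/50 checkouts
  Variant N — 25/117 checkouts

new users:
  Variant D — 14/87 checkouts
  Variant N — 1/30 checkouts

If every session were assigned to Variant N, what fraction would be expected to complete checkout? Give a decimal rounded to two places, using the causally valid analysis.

User tenure is downstream of the variant. One should not condition on a consequence of treatment, so the overall rates are the right comparison.
So P(outcome | do(Variant N)) is just the pooled rate for Variant N: 108/350 = 0.309.

0.31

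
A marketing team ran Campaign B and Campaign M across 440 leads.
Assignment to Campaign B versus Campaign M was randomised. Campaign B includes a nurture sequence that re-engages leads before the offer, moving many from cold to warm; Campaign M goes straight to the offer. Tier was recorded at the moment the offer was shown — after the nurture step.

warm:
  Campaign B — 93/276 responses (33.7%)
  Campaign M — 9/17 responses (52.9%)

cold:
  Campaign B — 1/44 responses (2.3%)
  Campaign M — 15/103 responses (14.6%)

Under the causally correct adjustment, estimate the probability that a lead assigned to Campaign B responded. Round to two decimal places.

0.29

The distribution of engagement tier is itself part of what the campaign does — it is an intermediate outcome. Holding it fixed would remove that part of the effect; the total effect is the pooled difference.
So P(outcome | do(Campaign B)) is just the pooled rate for Campaign B: 94/320 = 0.294.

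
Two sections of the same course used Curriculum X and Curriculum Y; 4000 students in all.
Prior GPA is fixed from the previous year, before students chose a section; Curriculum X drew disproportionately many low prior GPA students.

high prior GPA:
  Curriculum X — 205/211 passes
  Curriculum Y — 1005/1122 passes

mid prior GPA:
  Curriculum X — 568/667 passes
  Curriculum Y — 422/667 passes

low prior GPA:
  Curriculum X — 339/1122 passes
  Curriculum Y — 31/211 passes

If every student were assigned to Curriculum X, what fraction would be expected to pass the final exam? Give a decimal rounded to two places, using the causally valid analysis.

0.71

The stratified and pooled comparisons disagree (Curriculum X wins within each prior GPA band; Curriculum Y wins overall), so the answer turns on the causal role of prior GPA band.
The imbalance in prior GPA band arose from how students were allocated, not from anything the teaching method did; and prior GPA band independently affects the outcome. The pooled gap is confounded — condition on prior GPA band.
Standardising Curriculum X to the population prior GPA band mix: 0.333·205/211 + 0.334·568/667 + 0.333·339/1122 = 0.708.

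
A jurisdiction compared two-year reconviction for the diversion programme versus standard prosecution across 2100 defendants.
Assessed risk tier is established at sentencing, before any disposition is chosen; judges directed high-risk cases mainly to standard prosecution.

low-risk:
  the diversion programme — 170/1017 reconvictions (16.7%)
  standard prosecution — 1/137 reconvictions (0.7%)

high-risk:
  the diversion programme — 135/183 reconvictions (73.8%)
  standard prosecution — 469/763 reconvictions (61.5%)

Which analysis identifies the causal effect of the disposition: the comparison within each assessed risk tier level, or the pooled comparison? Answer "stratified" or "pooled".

Since assessed risk tier is a pre-existing factor (not a product of the disposition) and it affects the outcome on its own, it is a confounder. The stratified rates, not the pooled rate, identify the causal effect.
Within each level — low-risk: 16.7% vs 0.7%; high-risk: 73.8% vs 61.5% — standard prosecution is lower every time.

stratified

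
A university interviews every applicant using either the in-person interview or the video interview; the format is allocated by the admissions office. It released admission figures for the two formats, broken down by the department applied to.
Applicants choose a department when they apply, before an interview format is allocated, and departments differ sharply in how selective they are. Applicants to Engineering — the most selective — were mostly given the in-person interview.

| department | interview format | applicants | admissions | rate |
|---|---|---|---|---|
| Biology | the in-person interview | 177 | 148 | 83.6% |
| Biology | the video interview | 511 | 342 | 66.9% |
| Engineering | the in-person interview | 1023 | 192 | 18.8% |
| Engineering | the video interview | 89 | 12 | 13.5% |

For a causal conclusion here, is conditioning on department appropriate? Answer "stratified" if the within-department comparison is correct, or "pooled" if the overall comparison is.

stratified

the in-person interview is higher inside every department stratum but the video interview is higher in aggregate. Whether to stratify depends on how department relates to the interview format.
The imbalance in department arose from how applicants were allocated, not from anything the interview format did; and department independently affects the outcome. The pooled gap is confounded — condition on department.
Within each level — Biology: 83.6% vs 66.9%; Engineering: 18.8% vs 13.5% — the in-person interview is higher every time.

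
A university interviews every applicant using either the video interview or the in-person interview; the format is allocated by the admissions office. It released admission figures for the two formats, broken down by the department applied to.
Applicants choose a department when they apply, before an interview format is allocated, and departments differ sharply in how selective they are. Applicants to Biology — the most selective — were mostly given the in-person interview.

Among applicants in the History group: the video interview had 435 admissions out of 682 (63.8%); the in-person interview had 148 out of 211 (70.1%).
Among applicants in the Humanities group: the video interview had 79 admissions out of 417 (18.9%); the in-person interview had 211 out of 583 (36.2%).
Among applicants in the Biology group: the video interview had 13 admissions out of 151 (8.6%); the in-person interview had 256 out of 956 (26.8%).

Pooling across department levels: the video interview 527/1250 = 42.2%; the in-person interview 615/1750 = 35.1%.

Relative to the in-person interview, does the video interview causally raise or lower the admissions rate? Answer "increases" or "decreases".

decreases

Nothing the interview format does changes department; the imbalance is an allocation artefact. With department also predicting the outcome, the pooled figure is confounded, and the within-stratum comparison is the causal one.
Within each level — History: 63.8% vs 70.1%; Humanities: 18.9% vs 36.2%; Biology: 8.6% vs 26.8% — the in-person interview is higher every time.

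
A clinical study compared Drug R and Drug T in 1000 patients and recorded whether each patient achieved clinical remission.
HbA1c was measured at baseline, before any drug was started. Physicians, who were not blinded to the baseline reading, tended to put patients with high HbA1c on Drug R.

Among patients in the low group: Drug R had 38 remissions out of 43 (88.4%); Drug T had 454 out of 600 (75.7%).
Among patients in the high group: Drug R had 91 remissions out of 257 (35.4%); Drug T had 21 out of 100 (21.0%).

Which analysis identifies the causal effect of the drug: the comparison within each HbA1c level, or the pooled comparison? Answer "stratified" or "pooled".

stratified

HbA1c is set before the drug has any effect — it is not caused by the drug — and it independently drives the outcome. That makes it a confounder, so the causal comparison is within HbA1c levels.
Within each level — low: 88.4% vs 75.7%; high: 35.4% vs 21.0% — Drug R is higher every time.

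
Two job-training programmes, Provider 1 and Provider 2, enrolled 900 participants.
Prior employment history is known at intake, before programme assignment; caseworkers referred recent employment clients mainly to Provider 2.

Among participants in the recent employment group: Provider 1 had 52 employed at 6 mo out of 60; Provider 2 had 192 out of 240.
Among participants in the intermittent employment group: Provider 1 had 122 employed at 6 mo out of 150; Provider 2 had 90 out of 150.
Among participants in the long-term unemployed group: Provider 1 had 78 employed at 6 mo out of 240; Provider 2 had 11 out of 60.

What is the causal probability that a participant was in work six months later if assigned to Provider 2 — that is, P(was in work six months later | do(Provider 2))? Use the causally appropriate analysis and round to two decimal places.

0.53

Within every prior employment history level Provider 1 has the higher rate, yet pooled Provider 2 does — Simpson's reversal.
Here prior employment history is a common cause — it drives both which programme a case falls under and the outcome. The crude comparison mixes populations; the stratum-specific rates are the causally relevant ones.
Standardising Provider 2 to the population prior employment history mix: 0.333·192/240 + 0.333·90/150 + 0.333·11/60 = 0.528.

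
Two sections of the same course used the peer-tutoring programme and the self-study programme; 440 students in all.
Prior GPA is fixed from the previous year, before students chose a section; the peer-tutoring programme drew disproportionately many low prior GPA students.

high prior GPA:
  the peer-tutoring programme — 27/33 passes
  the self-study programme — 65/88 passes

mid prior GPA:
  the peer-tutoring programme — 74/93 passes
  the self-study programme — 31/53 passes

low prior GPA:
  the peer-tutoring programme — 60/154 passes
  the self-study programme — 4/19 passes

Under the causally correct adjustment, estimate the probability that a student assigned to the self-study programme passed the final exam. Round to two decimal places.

0.48

The stratified and pooled comparisons disagree (the peer-tutoring programme wins within each prior GPA band; the self-study programme wins overall), so the answer turns on the causal role of prior GPA band.
Nothing the teaching method does changes prior GPA band; the imbalance is an allocation artefact. With prior GPA band also predicting the outcome, the pooled figure is confounded, and the within-stratum comparison is the causal one.
Standardising the self-study programme to the population prior GPA band mix: 0.275·65/88 + 0.332·31/53 + 0.393·4/19 = 0.480.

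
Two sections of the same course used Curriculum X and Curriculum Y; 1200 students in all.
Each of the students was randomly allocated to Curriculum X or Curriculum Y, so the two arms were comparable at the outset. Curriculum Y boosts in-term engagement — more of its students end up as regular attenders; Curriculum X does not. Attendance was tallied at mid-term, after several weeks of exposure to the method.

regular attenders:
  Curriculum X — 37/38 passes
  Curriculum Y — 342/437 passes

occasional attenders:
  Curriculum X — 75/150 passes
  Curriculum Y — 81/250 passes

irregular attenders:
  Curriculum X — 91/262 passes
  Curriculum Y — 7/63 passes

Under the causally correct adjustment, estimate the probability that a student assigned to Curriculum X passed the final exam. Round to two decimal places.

0.45

The distribution of mid-term attendance is itself part of what the teaching method does — it is an intermediate outcome. Holding it fixed would remove that part of the effect; the total effect is the pooled difference.
So P(outcome | do(Curriculum X)) is just the pooled rate for Curriculum X: 203/450 = 0.451.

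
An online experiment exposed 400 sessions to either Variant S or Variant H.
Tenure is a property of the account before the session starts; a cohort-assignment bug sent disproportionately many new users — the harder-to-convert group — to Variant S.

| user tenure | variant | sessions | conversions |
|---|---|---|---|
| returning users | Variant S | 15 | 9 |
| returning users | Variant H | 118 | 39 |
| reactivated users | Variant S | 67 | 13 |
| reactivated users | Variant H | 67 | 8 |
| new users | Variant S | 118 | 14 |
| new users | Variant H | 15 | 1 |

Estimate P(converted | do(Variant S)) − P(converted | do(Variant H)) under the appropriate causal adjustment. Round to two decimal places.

The stratified and pooled comparisons disagree (Variant S wins within each user tenure; Variant H wins overall), so the answer turns on the causal role of user tenure.
Here user tenure is a common cause — it drives both which variant a case falls under and the outcome. The crude comparison mixes populations; the stratum-specific rates are the causally relevant ones.
Adjusting over the population distribution of user tenure: 0.333·(0.600−0.331) + 0.335·(0.194−0.119) + 0.333·(0.119−0.067) = +0.132.

+0.13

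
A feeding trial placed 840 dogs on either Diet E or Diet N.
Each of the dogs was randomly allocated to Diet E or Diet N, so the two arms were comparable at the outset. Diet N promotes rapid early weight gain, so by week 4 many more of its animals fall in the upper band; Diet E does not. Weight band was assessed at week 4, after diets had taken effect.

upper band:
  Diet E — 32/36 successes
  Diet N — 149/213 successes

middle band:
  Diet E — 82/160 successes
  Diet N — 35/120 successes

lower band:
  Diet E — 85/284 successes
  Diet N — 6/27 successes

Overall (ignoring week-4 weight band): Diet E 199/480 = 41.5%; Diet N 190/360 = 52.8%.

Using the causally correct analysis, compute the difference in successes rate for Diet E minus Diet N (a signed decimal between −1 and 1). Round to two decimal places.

-0.11

Week-4 weight band is recorded after the diet and is itself shifted by it — it sits on the causal path from diet to outcome. Conditioning on a mediator would strip out part of the effect we want; the pooled comparison gives the total causal effect.
The causal difference is the pooled difference: 0.415 − 0.528 = -0.113.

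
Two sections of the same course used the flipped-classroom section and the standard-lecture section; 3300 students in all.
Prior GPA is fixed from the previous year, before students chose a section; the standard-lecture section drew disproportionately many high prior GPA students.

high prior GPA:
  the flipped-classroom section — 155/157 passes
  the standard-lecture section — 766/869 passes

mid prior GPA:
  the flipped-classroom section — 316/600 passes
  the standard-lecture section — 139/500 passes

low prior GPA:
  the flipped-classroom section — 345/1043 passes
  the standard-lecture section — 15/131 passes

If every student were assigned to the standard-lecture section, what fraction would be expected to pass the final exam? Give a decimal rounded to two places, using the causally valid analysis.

the flipped-classroom section is higher inside every prior GPA band stratum but the standard-lecture section is higher in aggregate. Whether to stratify depends on how prior GPA band relates to the teaching method.
The imbalance in prior GPA band arose from how students were allocated, not from anything the teaching method did; and prior GPA band independently affects the outcome. The pooled gap is confounded — condition on prior GPA band.
Standardising the standard-lecture section to the population prior GPA band mix: 0.311·766/869 + 0.333·139/500 + 0.356·15/131 = 0.407.

0.41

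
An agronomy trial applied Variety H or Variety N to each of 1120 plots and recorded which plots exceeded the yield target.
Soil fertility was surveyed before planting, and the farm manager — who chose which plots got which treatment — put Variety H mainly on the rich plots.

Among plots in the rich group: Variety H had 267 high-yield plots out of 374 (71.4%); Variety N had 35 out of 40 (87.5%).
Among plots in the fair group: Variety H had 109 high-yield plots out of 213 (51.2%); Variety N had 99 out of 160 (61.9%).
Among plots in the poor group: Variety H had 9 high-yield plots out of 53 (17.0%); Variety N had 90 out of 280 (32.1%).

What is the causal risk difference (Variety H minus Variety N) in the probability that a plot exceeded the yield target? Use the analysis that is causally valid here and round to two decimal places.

Within every soil fertility level Variety N has the higher rate, yet pooled Variety H does — Simpson's reversal.
Nothing the variety does changes soil fertility; the imbalance is an allocation artefact. With soil fertility also predicting the outcome, the pooled figure is confounded, and the within-stratum comparison is the causal one.
Adjusting over the population distribution of soil fertility: 0.370·(0.714−0.875) + 0.333·(0.512−0.619) + 0.297·(0.170−0.321) = -0.140.

-0.14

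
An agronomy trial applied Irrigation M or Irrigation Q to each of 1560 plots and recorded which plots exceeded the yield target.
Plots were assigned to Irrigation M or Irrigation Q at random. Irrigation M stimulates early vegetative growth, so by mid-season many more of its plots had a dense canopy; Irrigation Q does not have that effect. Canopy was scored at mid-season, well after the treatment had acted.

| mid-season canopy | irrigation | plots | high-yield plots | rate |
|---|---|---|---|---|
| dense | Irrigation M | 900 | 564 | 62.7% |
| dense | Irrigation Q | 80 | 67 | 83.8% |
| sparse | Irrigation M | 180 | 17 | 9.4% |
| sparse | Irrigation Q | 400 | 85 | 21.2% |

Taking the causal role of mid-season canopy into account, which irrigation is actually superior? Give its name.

Irrigation Q is higher inside every mid-season canopy stratum but Irrigation M is higher in aggregate. Whether to stratify depends on how mid-season canopy relates to the irrigation.
Stratifying would compare irrigations among plots the irrigations themselves sorted into mid-season canopy groups — a form of selection on an intermediate. The unconditioned pooled rates give the total causal effect.
Pooled: Irrigation M 53.8% vs Irrigation Q 31.7%; Irrigation M is higher overall.

Irrigation M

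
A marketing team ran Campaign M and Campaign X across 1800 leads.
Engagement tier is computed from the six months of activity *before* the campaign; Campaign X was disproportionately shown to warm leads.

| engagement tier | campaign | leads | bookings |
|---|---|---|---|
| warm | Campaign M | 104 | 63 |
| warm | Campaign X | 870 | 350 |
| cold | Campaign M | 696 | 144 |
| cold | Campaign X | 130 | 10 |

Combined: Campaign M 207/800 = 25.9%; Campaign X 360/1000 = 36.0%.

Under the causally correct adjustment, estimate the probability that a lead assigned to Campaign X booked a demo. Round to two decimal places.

Nothing the campaign does changes engagement tier; the imbalance is an allocation artefact. With engagement tier also predicting the outcome, the pooled figure is confounded, and the within-stratum comparison is the causal one.
Standardising Campaign X to the population engagement tier mix: 0.541·350/870 + 0.459·10/130 = 0.253.

0.25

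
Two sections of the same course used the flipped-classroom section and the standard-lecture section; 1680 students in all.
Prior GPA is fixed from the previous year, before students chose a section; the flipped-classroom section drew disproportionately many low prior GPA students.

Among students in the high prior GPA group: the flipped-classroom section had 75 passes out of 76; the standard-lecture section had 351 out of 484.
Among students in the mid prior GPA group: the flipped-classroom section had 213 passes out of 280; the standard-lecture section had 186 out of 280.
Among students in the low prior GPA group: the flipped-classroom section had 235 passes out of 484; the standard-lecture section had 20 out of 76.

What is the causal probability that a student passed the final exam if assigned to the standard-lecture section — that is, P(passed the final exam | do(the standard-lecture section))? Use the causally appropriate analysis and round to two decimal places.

The prior GPA band-specific comparison favours the flipped-classroom section throughout, but the pooled figures favour the standard-lecture section. The question is whether to condition on prior GPA band.
Nothing the teaching method does changes prior GPA band; the imbalance is an allocation artefact. With prior GPA band also predicting the outcome, the pooled figure is confounded, and the within-stratum comparison is the causal one.
Standardising the standard-lecture section to the population prior GPA band mix: 0.333·351/484 + 0.333·186/280 + 0.333·20/76 = 0.551.

0.55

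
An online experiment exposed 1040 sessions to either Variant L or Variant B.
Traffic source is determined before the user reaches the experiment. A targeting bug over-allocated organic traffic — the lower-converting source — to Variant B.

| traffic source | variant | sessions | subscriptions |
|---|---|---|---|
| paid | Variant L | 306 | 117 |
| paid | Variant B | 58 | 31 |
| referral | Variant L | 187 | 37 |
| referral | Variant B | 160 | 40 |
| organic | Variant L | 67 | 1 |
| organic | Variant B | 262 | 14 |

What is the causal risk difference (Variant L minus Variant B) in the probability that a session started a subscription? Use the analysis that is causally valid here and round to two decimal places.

-0.08

Traffic source satisfies the back-door criterion: it is not a descendant of the variant, and it blocks the spurious path from variant to outcome. Adjusting for it (i.e., using the within-traffic source rates) gives the causal effect.
Adjusting over the population distribution of traffic source: 0.350·(0.382−0.534) + 0.334·(0.198−0.250) + 0.316·(0.015−0.053) = -0.083.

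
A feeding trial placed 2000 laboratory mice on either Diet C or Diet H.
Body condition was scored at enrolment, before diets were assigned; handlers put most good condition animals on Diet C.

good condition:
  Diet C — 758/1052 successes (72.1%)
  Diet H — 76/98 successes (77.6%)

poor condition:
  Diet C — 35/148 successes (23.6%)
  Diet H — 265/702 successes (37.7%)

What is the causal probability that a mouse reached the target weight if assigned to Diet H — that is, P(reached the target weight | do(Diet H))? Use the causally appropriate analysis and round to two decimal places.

The stratified and pooled comparisons disagree (Diet H wins within each starting body condition; Diet C wins overall), so the answer turns on the causal role of starting body condition.
Starting body condition satisfies the back-door criterion: it is not a descendant of the diet, and it blocks the spurious path from diet to outcome. Adjusting for it (i.e., using the within-starting body condition rates) gives the causal effect.
Standardising Diet H to the population starting body condition mix: 0.575·76/98 + 0.425·265/702 = 0.606.

0.61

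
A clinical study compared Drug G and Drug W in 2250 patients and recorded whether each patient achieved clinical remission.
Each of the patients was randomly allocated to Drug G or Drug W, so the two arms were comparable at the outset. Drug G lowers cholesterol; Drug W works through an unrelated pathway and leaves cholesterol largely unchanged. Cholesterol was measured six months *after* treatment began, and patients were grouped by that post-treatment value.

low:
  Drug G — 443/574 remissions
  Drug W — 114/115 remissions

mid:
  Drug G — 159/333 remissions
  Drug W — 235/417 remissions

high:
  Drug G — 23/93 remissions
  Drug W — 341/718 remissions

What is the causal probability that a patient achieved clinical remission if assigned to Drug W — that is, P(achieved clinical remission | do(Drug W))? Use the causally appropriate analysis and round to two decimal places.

Drug W is higher inside every cholesterol stratum but Drug G is higher in aggregate. Whether to stratify depends on how cholesterol relates to the drug.
Stratifying would compare drugs among patients the drugs themselves sorted into cholesterol groups — a form of selection on an intermediate. The unconditioned pooled rates give the total causal effect.
So P(outcome | do(Drug W)) is just the pooled rate for Drug W: 690/1250 = 0.552.

0.55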